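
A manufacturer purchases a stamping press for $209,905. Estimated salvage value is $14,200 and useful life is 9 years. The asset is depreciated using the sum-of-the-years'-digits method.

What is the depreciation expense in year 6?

Depreciable base = $209,905 − $14,200 = $195,705.
Sum of the years' digits = 9+8+7+6+5+4+3+2+1 = 45.
Year 1: $195,705 × 9/45 = $39,141. Book value $170,764.
Year 2: $195,705 × 8/45 = $34,792. Book value $135,972.
Year 3: $195,705 × 7/45 = $30,443. Book value $105,529.
Year 4: $195,705 × 6/45 = $26,094. Book value $79,435.
Year 5: $195,705 × 5/45 = $21,745. Book value $57,690.
Year 6: $195,705 × 4/45 = $17,396. Book value $40,294.

$17,396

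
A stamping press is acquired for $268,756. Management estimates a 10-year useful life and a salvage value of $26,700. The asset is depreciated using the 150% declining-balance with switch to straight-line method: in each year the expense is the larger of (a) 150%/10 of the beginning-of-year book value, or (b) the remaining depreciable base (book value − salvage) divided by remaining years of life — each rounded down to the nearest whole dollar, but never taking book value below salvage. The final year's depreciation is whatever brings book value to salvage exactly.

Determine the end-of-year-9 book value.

$45,210

Depreciable base = $268,756 − $26,700 = $242,056.
Year 1: DB = ⌊$268,756 × 150%/10⌋ = $40,313; SL = ⌊$242,056/10⌋ = $24,205 → take DB $40,313. Book value $228,443.
Year 2: DB = ⌊$228,443 × 150%/10⌋ = $34,266; SL = ⌊$201,743/9⌋ = $22,415 → take DB $34,266. Book value $194,177.
Year 3: DB = ⌊$194,177 × 150%/10⌋ = $29,126; SL = ⌊$167,477/8⌋ = $20,934 → take DB $29,126. Book value $165,051.
Year 4: DB = ⌊$165,051 × 150%/10⌋ = $24,757; SL = ⌊$138,351/7⌋ = $19,764 → take DB $24,757. Book value $140,294.
Year 5: DB = ⌊$140,294 × 150%/10⌋ = $21,044; SL = ⌊$113,594/6⌋ = $18,932 → take DB $21,044. Book value $119,250.
Year 6: DB = ⌊$119,250 × 150%/10⌋ = $17,887; SL = ⌊$92,550/5⌋ = $18,510 → take SL $18,510. Book value $100,740.
Year 7: DB = ⌊$100,740 × 150%/10⌋ = $15,111; SL = ⌊$74,040/4⌋ = $18,510 → take SL $18,510. Book value $82,230.
Year 8: DB = ⌊$82,230 × 150%/10⌋ = $12,334; SL = ⌊$55,530/3⌋ = $18,510 → take SL $18,510. Book value $63,720.
Year 9: DB = ⌊$63,720 × 150%/10⌋ = $9,558; SL = ⌊$37,020/2⌋ = $18,510 → take SL $18,510. Book value $45,210.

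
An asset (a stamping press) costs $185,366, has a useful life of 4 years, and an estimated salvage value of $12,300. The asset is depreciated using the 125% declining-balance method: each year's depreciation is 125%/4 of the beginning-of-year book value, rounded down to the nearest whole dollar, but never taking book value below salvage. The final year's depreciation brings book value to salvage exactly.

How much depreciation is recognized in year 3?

$27,379

Depreciable base = $185,366 − $12,300 = $173,066.
Year 1: ⌊$185,366 × 125%/4⌋ = $57,926. Book value $127,440.
Year 2: ⌊$127,440 × 125%/4⌋ = $39,825. Book value $87,615.
Year 3: ⌊$87,615 × 125%/4⌋ = $27,379. Book value $60,236.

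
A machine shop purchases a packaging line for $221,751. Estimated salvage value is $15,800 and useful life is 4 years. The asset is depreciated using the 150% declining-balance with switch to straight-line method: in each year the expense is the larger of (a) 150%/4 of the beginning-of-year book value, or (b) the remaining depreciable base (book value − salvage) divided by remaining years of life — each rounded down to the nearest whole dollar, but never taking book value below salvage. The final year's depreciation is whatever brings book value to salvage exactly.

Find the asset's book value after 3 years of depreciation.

$51,211

Depreciable base = $221,751 − $15,800 = $205,951.
Year 1: DB = ⌊$221,751 × 150%/4⌋ = $83,156; SL = ⌊$205,951/4⌋ = $51,487 → take DB $83,156. Book value $138,595.
Year 2: DB = ⌊$138,595 × 150%/4⌋ = $51,973; SL = ⌊$122,795/3⌋ = $40,931 → take DB $51,973. Book value $86,622.
Year 3: DB = ⌊$86,622 × 150%/4⌋ = $32,483; SL = ⌊$70,822/2⌋ = $35,411 → take SL $35,411. Book value $51,211.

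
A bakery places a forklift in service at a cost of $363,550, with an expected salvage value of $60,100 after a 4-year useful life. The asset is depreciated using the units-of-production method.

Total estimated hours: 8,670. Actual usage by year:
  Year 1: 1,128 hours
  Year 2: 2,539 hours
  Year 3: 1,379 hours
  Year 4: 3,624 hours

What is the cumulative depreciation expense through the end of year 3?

$176,610

Depreciable base = $363,550 − $60,100 = $303,450.
Rate = $303,450 / 8,670 hours = $35 per hour.
Year 1: 1,128 × $35 = $39,480. Book value $324,070.
Year 2: 2,539 × $35 = $88,865. Book value $235,205.
Year 3: 1,379 × $35 = $48,265. Book value $186,940.
Accumulated through year 3 = $363,550 − $186,940 = $176,610.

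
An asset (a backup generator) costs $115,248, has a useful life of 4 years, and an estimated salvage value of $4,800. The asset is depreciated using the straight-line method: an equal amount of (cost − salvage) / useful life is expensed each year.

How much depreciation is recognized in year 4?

$27,612

Depreciable base = $115,248 − $4,800 = $110,448.
Annual expense = $110,448 / 4 = $27,612.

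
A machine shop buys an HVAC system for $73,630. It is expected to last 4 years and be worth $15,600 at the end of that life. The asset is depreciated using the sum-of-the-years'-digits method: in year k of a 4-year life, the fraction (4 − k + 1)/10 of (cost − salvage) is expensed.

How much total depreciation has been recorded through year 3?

Depreciable base = $73,630 − $15,600 = $58,030.
Sum of the years' digits = 4+3+2+1 = 10.
Year 1: $58,030 × 4/10 = $23,212. Book value $50,418.
Year 2: $58,030 × 3/10 = $17,409. Book value $33,009.
Year 3: $58,030 × 2/10 = $11,606. Book value $21,403.
Accumulated through year 3 = $73,630 − $21,403 = $52,227.

$52,227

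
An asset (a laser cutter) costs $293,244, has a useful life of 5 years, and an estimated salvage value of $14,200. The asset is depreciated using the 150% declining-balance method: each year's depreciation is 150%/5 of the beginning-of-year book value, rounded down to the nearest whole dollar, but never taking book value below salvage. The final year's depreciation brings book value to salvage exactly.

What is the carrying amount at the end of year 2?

$143,690

Depreciable base = $293,244 − $14,200 = $279,044.
Year 1: ⌊$293,244 × 150%/5⌋ = $87,973. Book value $205,271.
Year 2: ⌊$205,271 × 150%/5⌋ = $61,581. Book value $143,690.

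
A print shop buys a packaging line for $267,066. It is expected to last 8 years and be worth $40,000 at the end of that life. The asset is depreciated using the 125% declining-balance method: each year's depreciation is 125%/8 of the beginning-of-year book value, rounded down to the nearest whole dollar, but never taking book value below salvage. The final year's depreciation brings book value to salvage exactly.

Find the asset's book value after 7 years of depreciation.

$81,307

Depreciable base = $267,066 − $40,000 = $227,066.
Year 1: ⌊$267,066 × 125%/8⌋ = $41,729. Book value $225,337.
Year 2: ⌊$225,337 × 125%/8⌋ = $35,208. Book value $190,129.
Year 3: ⌊$190,129 × 125%/8⌋ = $29,707. Book value $160,422.
Year 4: ⌊$160,422 × 125%/8⌋ = $25,065. Book value $135,357.
Year 5: ⌊$135,357 × 125%/8⌋ = $21,149. Book value $114,208.
Year 6: ⌊$114,208 × 125%/8⌋ = $17,845. Book value $96,363.
Year 7: ⌊$96,363 × 125%/8⌋ = $15,056. Book value $81,307.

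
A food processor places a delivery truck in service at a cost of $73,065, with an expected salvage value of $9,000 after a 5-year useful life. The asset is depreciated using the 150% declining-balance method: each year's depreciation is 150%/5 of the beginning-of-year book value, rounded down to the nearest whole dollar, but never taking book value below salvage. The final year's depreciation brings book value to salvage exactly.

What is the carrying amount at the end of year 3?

$25,063

Depreciable base = $73,065 − $9,000 = $64,065.
Year 1: ⌊$73,065 × 150%/5⌋ = $21,919. Book value $51,146.
Year 2: ⌊$51,146 × 150%/5⌋ = $15,343. Book value $35,803.
Year 3: ⌊$35,803 × 150%/5⌋ = $10,740. Book value $25,063.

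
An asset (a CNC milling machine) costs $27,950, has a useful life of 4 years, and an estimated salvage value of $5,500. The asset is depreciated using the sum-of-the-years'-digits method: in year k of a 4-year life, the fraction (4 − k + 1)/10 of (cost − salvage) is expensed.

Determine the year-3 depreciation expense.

Depreciable base = $27,950 − $5,500 = $22,450.
Sum of the years' digits = 4+3+2+1 = 10.
Year 1: $22,450 × 4/10 = $8,980. Book value $18,970.
Year 2: $22,450 × 3/10 = $6,735. Book value $12,235.
Year 3: $22,450 × 2/10 = $4,490. Book value $7,745.

$4,490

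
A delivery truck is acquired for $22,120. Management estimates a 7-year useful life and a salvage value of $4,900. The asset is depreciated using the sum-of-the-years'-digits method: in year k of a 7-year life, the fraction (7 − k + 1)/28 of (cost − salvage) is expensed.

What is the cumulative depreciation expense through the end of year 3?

$11,070

Depreciable base = $22,120 − $4,900 = $17,220.
Sum of the years' digits = 7+6+5+4+3+2+1 = 28.
Year 1: $17,220 × 7/28 = $4,305. Book value $17,815.
Year 2: $17,220 × 6/28 = $3,690. Book value $14,125.
Year 3: $17,220 × 5/28 = $3,075. Book value $11,050.
Accumulated through year 3 = $22,120 − $11,050 = $11,070.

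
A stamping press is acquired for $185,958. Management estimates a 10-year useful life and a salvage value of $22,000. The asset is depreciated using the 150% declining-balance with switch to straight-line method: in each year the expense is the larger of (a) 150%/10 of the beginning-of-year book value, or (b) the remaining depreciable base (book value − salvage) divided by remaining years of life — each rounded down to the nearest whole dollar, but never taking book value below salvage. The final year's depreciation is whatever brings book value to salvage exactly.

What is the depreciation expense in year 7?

Depreciable base = $185,958 − $22,000 = $163,958.
Year 1: DB = ⌊$185,958 × 150%/10⌋ = $27,893; SL = ⌊$163,958/10⌋ = $16,395 → take DB $27,893. Book value $158,065.
Year 2: DB = ⌊$158,065 × 150%/10⌋ = $23,709; SL = ⌊$136,065/9⌋ = $15,118 → take DB $23,709. Book value $134,356.
Year 3: DB = ⌊$134,356 × 150%/10⌋ = $20,153; SL = ⌊$112,356/8⌋ = $14,044 → take DB $20,153. Book value $114,203.
Year 4: DB = ⌊$114,203 × 150%/10⌋ = $17,130; SL = ⌊$92,203/7⌋ = $13,171 → take DB $17,130. Book value $97,073.
Year 5: DB = ⌊$97,073 × 150%/10⌋ = $14,560; SL = ⌊$75,073/6⌋ = $12,512 → take DB $14,560. Book value $82,513.
Year 6: DB = ⌊$82,513 × 150%/10⌋ = $12,376; SL = ⌊$60,513/5⌋ = $12,102 → take DB $12,376. Book value $70,137.
Year 7: DB = ⌊$70,137 × 150%/10⌋ = $10,520; SL = ⌊$48,137/4⌋ = $12,034 → take SL $12,034. Book value $58,103.

$12,034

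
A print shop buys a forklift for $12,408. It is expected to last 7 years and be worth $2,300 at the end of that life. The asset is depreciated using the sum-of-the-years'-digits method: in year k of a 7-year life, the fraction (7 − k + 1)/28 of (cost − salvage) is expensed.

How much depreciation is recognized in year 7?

$361

Depreciable base = $12,408 − $2,300 = $10,108.
Sum of the years' digits = 7+6+5+4+3+2+1 = 28.
Year 1: $10,108 × 7/28 = $2,527. Book value $9,881.
Year 2: $10,108 × 6/28 = $2,166. Book value $7,715.
Year 3: $10,108 × 5/28 = $1,805. Book value $5,910.
Year 4: $10,108 × 4/28 = $1,444. Book value $4,466.
Year 5: $10,108 × 3/28 = $1,083. Book value $3,383.
Year 6: $10,108 × 2/28 = $722. Book value $2,661.
Year 7: $10,108 × 1/28 = $361. Book value $2,300.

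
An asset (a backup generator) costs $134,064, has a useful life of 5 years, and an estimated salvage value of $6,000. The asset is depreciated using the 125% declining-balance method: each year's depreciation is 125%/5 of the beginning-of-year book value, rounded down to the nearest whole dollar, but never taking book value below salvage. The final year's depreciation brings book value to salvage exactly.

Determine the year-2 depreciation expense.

$25,137

Depreciable base = $134,064 − $6,000 = $128,064.
Year 1: ⌊$134,064 × 125%/5⌋ = $33,516. Book value $100,548.
Year 2: ⌊$100,548 × 125%/5⌋ = $25,137. Book value $75,411.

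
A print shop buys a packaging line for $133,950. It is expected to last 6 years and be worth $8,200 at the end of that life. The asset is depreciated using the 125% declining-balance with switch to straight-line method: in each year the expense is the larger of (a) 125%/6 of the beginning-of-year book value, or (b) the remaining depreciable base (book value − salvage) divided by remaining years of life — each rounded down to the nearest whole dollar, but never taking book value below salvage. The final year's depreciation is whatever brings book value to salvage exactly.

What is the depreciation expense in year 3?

Depreciable base = $133,950 − $8,200 = $125,750.
Year 1: DB = ⌊$133,950 × 125%/6⌋ = $27,906; SL = ⌊$125,750/6⌋ = $20,958 → take DB $27,906. Book value $106,044.
Year 2: DB = ⌊$106,044 × 125%/6⌋ = $22,092; SL = ⌊$97,844/5⌋ = $19,568 → take DB $22,092. Book value $83,952.
Year 3: DB = ⌊$83,952 × 125%/6⌋ = $17,490; SL = ⌊$75,752/4⌋ = $18,938 → take SL $18,938. Book value $65,014.

$18,938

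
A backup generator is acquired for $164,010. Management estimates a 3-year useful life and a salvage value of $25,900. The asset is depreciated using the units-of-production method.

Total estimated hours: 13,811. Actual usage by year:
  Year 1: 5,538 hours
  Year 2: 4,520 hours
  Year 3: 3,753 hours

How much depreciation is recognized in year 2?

$45,200

Depreciable base = $164,010 − $25,900 = $138,110.
Rate = $138,110 / 13,811 hours = $10 per hour.
Year 1: 5,538 × $10 = $55,380. Book value $108,630.
Year 2: 4,520 × $10 = $45,200. Book value $63,430.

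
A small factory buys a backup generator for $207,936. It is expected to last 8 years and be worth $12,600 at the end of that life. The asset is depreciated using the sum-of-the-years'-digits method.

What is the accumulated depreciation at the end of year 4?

$141,076

Depreciable base = $207,936 − $12,600 = $195,336.
Sum of the years' digits = 8+7+6+5+4+3+2+1 = 36.
Year 1: $195,336 × 8/36 = $43,408. Book value $164,528.
Year 2: $195,336 × 7/36 = $37,982. Book value $126,546.
Year 3: $195,336 × 6/36 = $32,556. Book value $93,990.
Year 4: $195,336 × 5/36 = $27,130. Book value $66,860.
Accumulated through year 4 = $207,936 − $66,860 = $141,076.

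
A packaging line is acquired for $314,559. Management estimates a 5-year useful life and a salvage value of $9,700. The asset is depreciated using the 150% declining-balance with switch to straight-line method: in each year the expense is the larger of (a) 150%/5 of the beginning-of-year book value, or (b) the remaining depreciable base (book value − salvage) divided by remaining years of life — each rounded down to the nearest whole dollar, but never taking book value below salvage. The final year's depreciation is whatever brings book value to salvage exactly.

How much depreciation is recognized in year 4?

Depreciable base = $314,559 − $9,700 = $304,859.
Year 1: DB = ⌊$314,559 × 150%/5⌋ = $94,367; SL = ⌊$304,859/5⌋ = $60,971 → take DB $94,367. Book value $220,192.
Year 2: DB = ⌊$220,192 × 150%/5⌋ = $66,057; SL = ⌊$210,492/4⌋ = $52,623 → take DB $66,057. Book value $154,135.
Year 3: DB = ⌊$154,135 × 150%/5⌋ = $46,240; SL = ⌊$144,435/3⌋ = $48,145 → take SL $48,145. Book value $105,990.
Year 4: DB = ⌊$105,990 × 150%/5⌋ = $31,797; SL = ⌊$96,290/2⌋ = $48,145 → take SL $48,145. Book value $57,845.

$48,145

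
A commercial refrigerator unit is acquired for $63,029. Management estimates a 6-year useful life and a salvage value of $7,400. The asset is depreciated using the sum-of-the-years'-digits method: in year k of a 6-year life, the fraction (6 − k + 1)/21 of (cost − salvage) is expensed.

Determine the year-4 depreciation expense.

$7,947

Depreciable base = $63,029 − $7,400 = $55,629.
Sum of the years' digits = 6+5+4+3+2+1 = 21.
Year 1: $55,629 × 6/21 = $15,894. Book value $47,135.
Year 2: $55,629 × 5/21 = $13,245. Book value $33,890.
Year 3: $55,629 × 4/21 = $10,596. Book value $23,294.
Year 4: $55,629 × 3/21 = $7,947. Book value $15,347.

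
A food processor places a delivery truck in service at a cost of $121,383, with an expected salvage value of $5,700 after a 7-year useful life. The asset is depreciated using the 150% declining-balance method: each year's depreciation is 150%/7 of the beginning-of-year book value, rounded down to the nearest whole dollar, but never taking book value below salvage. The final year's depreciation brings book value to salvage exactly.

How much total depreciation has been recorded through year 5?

$85,033

Depreciable base = $121,383 − $5,700 = $115,683.
Year 1: ⌊$121,383 × 150%/7⌋ = $26,010. Book value $95,373.
Year 2: ⌊$95,373 × 150%/7⌋ = $20,437. Book value $74,936.
Year 3: ⌊$74,936 × 150%/7⌋ = $16,057. Book value $58,879.
Year 4: ⌊$58,879 × 150%/7⌋ = $12,616. Book value $46,263.
Year 5: ⌊$46,263 × 150%/7⌋ = $9,913. Book value $36,350.
Accumulated through year 5 = $121,383 − $36,350 = $85,033.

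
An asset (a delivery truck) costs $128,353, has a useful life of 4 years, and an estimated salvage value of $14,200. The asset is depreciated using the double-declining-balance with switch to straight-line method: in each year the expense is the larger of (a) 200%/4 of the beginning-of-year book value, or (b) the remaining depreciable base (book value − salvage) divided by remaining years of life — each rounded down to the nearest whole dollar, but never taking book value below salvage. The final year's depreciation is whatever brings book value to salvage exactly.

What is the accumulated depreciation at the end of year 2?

$96,264

Depreciable base = $128,353 − $14,200 = $114,153.
Year 1: DB = ⌊$128,353 × 200%/4⌋ = $64,176; SL = ⌊$114,153/4⌋ = $28,538 → take DB $64,176. Book value $64,177.
Year 2: DB = ⌊$64,177 × 200%/4⌋ = $32,088; SL = ⌊$49,977/3⌋ = $16,659 → take DB $32,088. Book value $32,089.
Accumulated through year 2 = $128,353 − $32,089 = $96,264.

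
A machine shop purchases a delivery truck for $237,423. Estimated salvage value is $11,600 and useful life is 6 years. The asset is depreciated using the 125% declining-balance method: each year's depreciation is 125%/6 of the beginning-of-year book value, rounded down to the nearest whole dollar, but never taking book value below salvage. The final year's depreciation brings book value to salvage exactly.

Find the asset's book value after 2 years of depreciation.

Depreciable base = $237,423 − $11,600 = $225,823.
Year 1: ⌊$237,423 × 125%/6⌋ = $49,463. Book value $187,960.
Year 2: ⌊$187,960 × 125%/6⌋ = $39,158. Book value $148,802.

$148,802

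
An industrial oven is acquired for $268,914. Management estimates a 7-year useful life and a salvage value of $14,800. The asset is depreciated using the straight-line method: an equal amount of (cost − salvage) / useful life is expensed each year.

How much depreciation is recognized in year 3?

Depreciable base = $268,914 − $14,800 = $254,114.
Annual expense = $254,114 / 7 = $36,302.

$36,302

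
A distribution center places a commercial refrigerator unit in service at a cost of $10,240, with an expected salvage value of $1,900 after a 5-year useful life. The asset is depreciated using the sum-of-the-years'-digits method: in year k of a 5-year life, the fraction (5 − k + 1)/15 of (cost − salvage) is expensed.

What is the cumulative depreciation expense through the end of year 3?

$6,672

Depreciable base = $10,240 − $1,900 = $8,340.
Sum of the years' digits = 5+4+3+2+1 = 15.
Year 1: $8,340 × 5/15 = $2,780. Book value $7,460.
Year 2: $8,340 × 4/15 = $2,224. Book value $5,236.
Year 3: $8,340 × 3/15 = $1,668. Book value $3,568.
Accumulated through year 3 = $10,240 − $3,568 = $6,672.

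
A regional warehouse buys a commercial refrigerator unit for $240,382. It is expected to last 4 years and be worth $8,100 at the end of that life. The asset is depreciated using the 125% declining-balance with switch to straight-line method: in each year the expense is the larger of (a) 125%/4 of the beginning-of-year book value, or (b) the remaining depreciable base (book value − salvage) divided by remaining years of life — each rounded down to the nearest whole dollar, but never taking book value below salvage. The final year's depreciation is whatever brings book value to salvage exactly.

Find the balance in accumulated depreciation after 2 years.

$127,506

Depreciable base = $240,382 − $8,100 = $232,282.
Year 1: DB = ⌊$240,382 × 125%/4⌋ = $75,119; SL = ⌊$232,282/4⌋ = $58,070 → take DB $75,119. Book value $165,263.
Year 2: DB = ⌊$165,263 × 125%/4⌋ = $51,644; SL = ⌊$157,163/3⌋ = $52,387 → take SL $52,387. Book value $112,876.
Accumulated through year 2 = $240,382 − $112,876 = $127,506.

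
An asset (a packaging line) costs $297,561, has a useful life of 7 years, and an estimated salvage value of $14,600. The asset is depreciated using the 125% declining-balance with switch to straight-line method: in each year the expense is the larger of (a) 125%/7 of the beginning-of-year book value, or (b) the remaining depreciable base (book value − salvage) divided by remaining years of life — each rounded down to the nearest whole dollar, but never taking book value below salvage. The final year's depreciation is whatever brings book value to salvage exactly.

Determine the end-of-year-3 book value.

Depreciable base = $297,561 − $14,600 = $282,961.
Year 1: DB = ⌊$297,561 × 125%/7⌋ = $53,135; SL = ⌊$282,961/7⌋ = $40,423 → take DB $53,135. Book value $244,426.
Year 2: DB = ⌊$244,426 × 125%/7⌋ = $43,647; SL = ⌊$229,826/6⌋ = $38,304 → take DB $43,647. Book value $200,779.
Year 3: DB = ⌊$200,779 × 125%/7⌋ = $35,853; SL = ⌊$186,179/5⌋ = $37,235 → take SL $37,235. Book value $163,544.

$163,544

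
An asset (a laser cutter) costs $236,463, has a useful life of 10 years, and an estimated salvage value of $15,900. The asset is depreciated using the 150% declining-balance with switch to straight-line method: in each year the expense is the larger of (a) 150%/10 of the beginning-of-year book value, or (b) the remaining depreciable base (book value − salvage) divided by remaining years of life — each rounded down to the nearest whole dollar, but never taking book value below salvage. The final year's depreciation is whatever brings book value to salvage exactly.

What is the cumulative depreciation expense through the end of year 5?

Depreciable base = $236,463 − $15,900 = $220,563.
Year 1: DB = ⌊$236,463 × 150%/10⌋ = $35,469; SL = ⌊$220,563/10⌋ = $22,056 → take DB $35,469. Book value $200,994.
Year 2: DB = ⌊$200,994 × 150%/10⌋ = $30,149; SL = ⌊$185,094/9⌋ = $20,566 → take DB $30,149. Book value $170,845.
Year 3: DB = ⌊$170,845 × 150%/10⌋ = $25,626; SL = ⌊$154,945/8⌋ = $19,368 → take DB $25,626. Book value $145,219.
Year 4: DB = ⌊$145,219 × 150%/10⌋ = $21,782; SL = ⌊$129,319/7⌋ = $18,474 → take DB $21,782. Book value $123,437.
Year 5: DB = ⌊$123,437 × 150%/10⌋ = $18,515; SL = ⌊$107,537/6⌋ = $17,922 → take DB $18,515. Book value $104,922.
Accumulated through year 5 = $236,463 − $104,922 = $131,541.

$131,541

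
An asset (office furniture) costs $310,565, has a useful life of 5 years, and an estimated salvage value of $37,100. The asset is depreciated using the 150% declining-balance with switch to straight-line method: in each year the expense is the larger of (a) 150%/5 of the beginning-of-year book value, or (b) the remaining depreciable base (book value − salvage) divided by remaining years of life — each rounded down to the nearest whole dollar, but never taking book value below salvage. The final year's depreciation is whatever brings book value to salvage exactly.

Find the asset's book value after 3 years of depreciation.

$106,525

Depreciable base = $310,565 − $37,100 = $273,465.
Year 1: DB = ⌊$310,565 × 150%/5⌋ = $93,169; SL = ⌊$273,465/5⌋ = $54,693 → take DB $93,169. Book value $217,396.
Year 2: DB = ⌊$217,396 × 150%/5⌋ = $65,218; SL = ⌊$180,296/4⌋ = $45,074 → take DB $65,218. Book value $152,178.
Year 3: DB = ⌊$152,178 × 150%/5⌋ = $45,653; SL = ⌊$115,078/3⌋ = $38,359 → take DB $45,653. Book value $106,525.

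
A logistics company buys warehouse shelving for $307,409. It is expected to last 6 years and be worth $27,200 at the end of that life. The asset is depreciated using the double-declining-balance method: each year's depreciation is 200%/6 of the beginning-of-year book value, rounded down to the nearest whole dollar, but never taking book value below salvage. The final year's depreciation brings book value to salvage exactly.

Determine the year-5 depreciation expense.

Depreciable base = $307,409 − $27,200 = $280,209.
Year 1: ⌊$307,409 × 200%/6⌋ = $102,469. Book value $204,940.
Year 2: ⌊$204,940 × 200%/6⌋ = $68,313. Book value $136,627.
Year 3: ⌊$136,627 × 200%/6⌋ = $45,542. Book value $91,085.
Year 4: ⌊$91,085 × 200%/6⌋ = $30,361. Book value $60,724.
Year 5: ⌊$60,724 × 200%/6⌋ = $20,241. Book value $40,483.

$20,241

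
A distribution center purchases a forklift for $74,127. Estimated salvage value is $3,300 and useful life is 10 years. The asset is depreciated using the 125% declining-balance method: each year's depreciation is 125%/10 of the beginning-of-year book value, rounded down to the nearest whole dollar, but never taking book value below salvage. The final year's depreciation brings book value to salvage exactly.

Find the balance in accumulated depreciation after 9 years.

Depreciable base = $74,127 − $3,300 = $70,827.
Year 1: ⌊$74,127 × 125%/10⌋ = $9,265. Book value $64,862.
Year 2: ⌊$64,862 × 125%/10⌋ = $8,107. Book value $56,755.
Year 3: ⌊$56,755 × 125%/10⌋ = $7,094. Book value $49,661.
Year 4: ⌊$49,661 × 125%/10⌋ = $6,207. Book value $43,454.
Year 5: ⌊$43,454 × 125%/10⌋ = $5,431. Book value $38,023.
Year 6: ⌊$38,023 × 125%/10⌋ = $4,752. Book value $33,271.
Year 7: ⌊$33,271 × 125%/10⌋ = $4,158. Book value $29,113.
Year 8: ⌊$29,113 × 125%/10⌋ = $3,639. Book value $25,474.
Year 9: ⌊$25,474 × 125%/10⌋ = $3,184. Book value $22,290.
Accumulated through year 9 = $74,127 − $22,290 = $51,837.

$51,837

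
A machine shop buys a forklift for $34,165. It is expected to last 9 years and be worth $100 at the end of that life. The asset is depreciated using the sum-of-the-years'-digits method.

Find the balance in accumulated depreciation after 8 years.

Depreciable base = $34,165 − $100 = $34,065.
Sum of the years' digits = 9+8+7+6+5+4+3+2+1 = 45.
Year 1: $34,065 × 9/45 = $6,813. Book value $27,352.
Year 2: $34,065 × 8/45 = $6,056. Book value $21,296.
Year 3: $34,065 × 7/45 = $5,299. Book value $15,997.
Year 4: $34,065 × 6/45 = $4,542. Book value $11,455.
Year 5: $34,065 × 5/45 = $3,785. Book value $7,670.
Year 6: $34,065 × 4/45 = $3,028. Book value $4,642.
Year 7: $34,065 × 3/45 = $2,271. Book value $2,371.
Year 8: $34,065 × 2/45 = $1,514. Book value $857.
Accumulated through year 8 = $34,165 − $857 = $33,308.

$33,308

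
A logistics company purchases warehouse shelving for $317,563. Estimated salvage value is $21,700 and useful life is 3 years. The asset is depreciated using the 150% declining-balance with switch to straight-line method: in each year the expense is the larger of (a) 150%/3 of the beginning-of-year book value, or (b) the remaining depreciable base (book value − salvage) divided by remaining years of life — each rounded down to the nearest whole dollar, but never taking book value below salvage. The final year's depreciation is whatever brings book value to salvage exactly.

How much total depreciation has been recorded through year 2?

$238,172

Depreciable base = $317,563 − $21,700 = $295,863.
Year 1: DB = ⌊$317,563 × 150%/3⌋ = $158,781; SL = ⌊$295,863/3⌋ = $98,621 → take DB $158,781. Book value $158,782.
Year 2: DB = ⌊$158,782 × 150%/3⌋ = $79,391; SL = ⌊$137,082/2⌋ = $68,541 → take DB $79,391. Book value $79,391.
Accumulated through year 2 = $317,563 − $79,391 = $238,172.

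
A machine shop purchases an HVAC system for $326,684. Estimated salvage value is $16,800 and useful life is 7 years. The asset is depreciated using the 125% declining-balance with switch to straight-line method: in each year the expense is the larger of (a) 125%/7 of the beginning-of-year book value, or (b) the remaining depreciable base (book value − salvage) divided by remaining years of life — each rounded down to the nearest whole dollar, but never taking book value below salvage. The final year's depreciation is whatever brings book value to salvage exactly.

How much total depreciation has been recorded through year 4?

Depreciable base = $326,684 − $16,800 = $309,884.
Year 1: DB = ⌊$326,684 × 125%/7⌋ = $58,336; SL = ⌊$309,884/7⌋ = $44,269 → take DB $58,336. Book value $268,348.
Year 2: DB = ⌊$268,348 × 125%/7⌋ = $47,919; SL = ⌊$251,548/6⌋ = $41,924 → take DB $47,919. Book value $220,429.
Year 3: DB = ⌊$220,429 × 125%/7⌋ = $39,362; SL = ⌊$203,629/5⌋ = $40,725 → take SL $40,725. Book value $179,704.
Year 4: DB = ⌊$179,704 × 125%/7⌋ = $32,090; SL = ⌊$162,904/4⌋ = $40,726 → take SL $40,726. Book value $138,978.
Accumulated through year 4 = $326,684 − $138,978 = $187,706.

$187,706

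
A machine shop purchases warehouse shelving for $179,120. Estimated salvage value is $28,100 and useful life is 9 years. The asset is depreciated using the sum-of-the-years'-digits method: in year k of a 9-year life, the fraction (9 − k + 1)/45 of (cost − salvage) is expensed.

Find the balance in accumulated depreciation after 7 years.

Depreciable base = $179,120 − $28,100 = $151,020.
Sum of the years' digits = 9+8+7+6+5+4+3+2+1 = 45.
Year 1: $151,020 × 9/45 = $30,204. Book value $148,916.
Year 2: $151,020 × 8/45 = $26,848. Book value $122,068.
Year 3: $151,020 × 7/45 = $23,492. Book value $98,576.
Year 4: $151,020 × 6/45 = $20,136. Book value $78,440.
Year 5: $151,020 × 5/45 = $16,780. Book value $61,660.
Year 6: $151,020 × 4/45 = $13,424. Book value $48,236.
Year 7: $151,020 × 3/45 = $10,068. Book value $38,168.
Accumulated through year 7 = $179,120 − $38,168 = $140,952.

$140,952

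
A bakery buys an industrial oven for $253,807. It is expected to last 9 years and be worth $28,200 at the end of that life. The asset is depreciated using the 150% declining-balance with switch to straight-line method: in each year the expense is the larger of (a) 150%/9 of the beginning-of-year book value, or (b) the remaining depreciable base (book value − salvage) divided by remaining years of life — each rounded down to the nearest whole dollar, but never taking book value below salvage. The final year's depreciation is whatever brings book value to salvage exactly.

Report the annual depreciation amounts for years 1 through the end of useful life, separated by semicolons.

Depreciable base = $253,807 − $28,200 = $225,607.
Year 1: DB = ⌊$253,807 × 150%/9⌋ = $42,301; SL = ⌊$225,607/9⌋ = $25,067 → take DB $42,301. Book value $211,506.
Year 2: DB = ⌊$211,506 × 150%/9⌋ = $35,251; SL = ⌊$183,306/8⌋ = $22,913 → take DB $35,251. Book value $176,255.
Year 3: DB = ⌊$176,255 × 150%/9⌋ = $29,375; SL = ⌊$148,055/7⌋ = $21,150 → take DB $29,375. Book value $146,880.
Year 4: DB = ⌊$146,880 × 150%/9⌋ = $24,480; SL = ⌊$118,680/6⌋ = $19,780 → take DB $24,480. Book value $122,400.
Year 5: DB = ⌊$122,400 × 150%/9⌋ = $20,400; SL = ⌊$94,200/5⌋ = $18,840 → take DB $20,400. Book value $102,000.
Year 6: DB = ⌊$102,000 × 150%/9⌋ = $17,000; SL = ⌊$73,800/4⌋ = $18,450 → take SL $18,450. Book value $83,550.
Year 7: DB = ⌊$83,550 × 150%/9⌋ = $13,925; SL = ⌊$55,350/3⌋ = $18,450 → take SL $18,450. Book value $65,100.
Year 8: DB = ⌊$65,100 × 150%/9⌋ = $10,850; SL = ⌊$36,900/2⌋ = $18,450 → take SL $18,450. Book value $46,650.
Year 9 (final): $46,650 − $28,200 = $18,450. Book value $28,200.

$42,301; $35,251; $29,375; $24,480; $20,400; $18,450; $18,450; $18,450; $18,450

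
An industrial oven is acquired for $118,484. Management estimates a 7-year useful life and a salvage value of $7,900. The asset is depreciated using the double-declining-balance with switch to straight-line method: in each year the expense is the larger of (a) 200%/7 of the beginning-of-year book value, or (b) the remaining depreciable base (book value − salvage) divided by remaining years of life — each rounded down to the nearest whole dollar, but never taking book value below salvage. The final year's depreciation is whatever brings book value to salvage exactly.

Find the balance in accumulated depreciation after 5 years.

$96,453

Depreciable base = $118,484 − $7,900 = $110,584.
Year 1: DB = ⌊$118,484 × 200%/7⌋ = $33,852; SL = ⌊$110,584/7⌋ = $15,797 → take DB $33,852. Book value $84,632.
Year 2: DB = ⌊$84,632 × 200%/7⌋ = $24,180; SL = ⌊$76,732/6⌋ = $12,788 → take DB $24,180. Book value $60,452.
Year 3: DB = ⌊$60,452 × 200%/7⌋ = $17,272; SL = ⌊$52,552/5⌋ = $10,510 → take DB $17,272. Book value $43,180.
Year 4: DB = ⌊$43,180 × 200%/7⌋ = $12,337; SL = ⌊$35,280/4⌋ = $8,820 → take DB $12,337. Book value $30,843.
Year 5: DB = ⌊$30,843 × 200%/7⌋ = $8,812; SL = ⌊$22,943/3⌋ = $7,647 → take DB $8,812. Book value $22,031.
Accumulated through year 5 = $118,484 − $22,031 = $96,453.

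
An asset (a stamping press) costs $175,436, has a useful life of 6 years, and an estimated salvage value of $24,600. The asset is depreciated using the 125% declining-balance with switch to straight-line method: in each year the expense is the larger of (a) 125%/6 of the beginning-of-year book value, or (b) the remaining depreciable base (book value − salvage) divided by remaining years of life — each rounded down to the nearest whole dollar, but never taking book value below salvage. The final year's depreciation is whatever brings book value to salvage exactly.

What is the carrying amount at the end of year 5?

$45,416

Depreciable base = $175,436 − $24,600 = $150,836.
Year 1: DB = ⌊$175,436 × 125%/6⌋ = $36,549; SL = ⌊$150,836/6⌋ = $25,139 → take DB $36,549. Book value $138,887.
Year 2: DB = ⌊$138,887 × 125%/6⌋ = $28,934; SL = ⌊$114,287/5⌋ = $22,857 → take DB $28,934. Book value $109,953.
Year 3: DB = ⌊$109,953 × 125%/6⌋ = $22,906; SL = ⌊$85,353/4⌋ = $21,338 → take DB $22,906. Book value $87,047.
Year 4: DB = ⌊$87,047 × 125%/6⌋ = $18,134; SL = ⌊$62,447/3⌋ = $20,815 → take SL $20,815. Book value $66,232.
Year 5: DB = ⌊$66,232 × 125%/6⌋ = $13,798; SL = ⌊$41,632/2⌋ = $20,816 → take SL $20,816. Book value $45,416.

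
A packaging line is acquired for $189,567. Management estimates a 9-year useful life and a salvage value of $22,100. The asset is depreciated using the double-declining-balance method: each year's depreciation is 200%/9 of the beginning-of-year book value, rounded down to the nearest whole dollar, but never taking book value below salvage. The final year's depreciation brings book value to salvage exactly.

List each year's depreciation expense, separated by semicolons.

$42,126; $32,764; $25,483; $19,820; $15,416; $11,990; $9,326; $7,253; $3,289

Depreciable base = $189,567 − $22,100 = $167,467.
Year 1: ⌊$189,567 × 200%/9⌋ = $42,126. Book value $147,441.
Year 2: ⌊$147,441 × 200%/9⌋ = $32,764. Book value $114,677.
Year 3: ⌊$114,677 × 200%/9⌋ = $25,483. Book value $89,194.
Year 4: ⌊$89,194 × 200%/9⌋ = $19,820. Book value $69,374.
Year 5: ⌊$69,374 × 200%/9⌋ = $15,416. Book value $53,958.
Year 6: ⌊$53,958 × 200%/9⌋ = $11,990. Book value $41,968.
Year 7: ⌊$41,968 × 200%/9⌋ = $9,326. Book value $32,642.
Year 8: ⌊$32,642 × 200%/9⌋ = $7,253. Book value $25,389.
Year 9 (final): $25,389 − $22,100 = $3,289. Book value $22,100.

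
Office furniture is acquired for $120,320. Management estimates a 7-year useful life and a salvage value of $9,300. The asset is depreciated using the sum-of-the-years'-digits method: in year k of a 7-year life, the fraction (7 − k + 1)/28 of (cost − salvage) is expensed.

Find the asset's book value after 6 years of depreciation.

$13,265

Depreciable base = $120,320 − $9,300 = $111,020.
Sum of the years' digits = 7+6+5+4+3+2+1 = 28.
Year 1: $111,020 × 7/28 = $27,755. Book value $92,565.
Year 2: $111,020 × 6/28 = $23,790. Book value $68,775.
Year 3: $111,020 × 5/28 = $19,825. Book value $48,950.
Year 4: $111,020 × 4/28 = $15,860. Book value $33,090.
Year 5: $111,020 × 3/28 = $11,895. Book value $21,195.
Year 6: $111,020 × 2/28 = $7,930. Book value $13,265.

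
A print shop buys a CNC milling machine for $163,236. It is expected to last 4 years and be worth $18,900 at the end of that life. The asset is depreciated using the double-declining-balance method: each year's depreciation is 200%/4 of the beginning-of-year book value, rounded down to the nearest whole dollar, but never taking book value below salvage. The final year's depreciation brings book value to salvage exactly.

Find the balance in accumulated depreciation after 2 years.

$122,427

Depreciable base = $163,236 − $18,900 = $144,336.
Year 1: ⌊$163,236 × 200%/4⌋ = $81,618. Book value $81,618.
Year 2: ⌊$81,618 × 200%/4⌋ = $40,809. Book value $40,809.
Accumulated through year 2 = $163,236 − $40,809 = $122,427.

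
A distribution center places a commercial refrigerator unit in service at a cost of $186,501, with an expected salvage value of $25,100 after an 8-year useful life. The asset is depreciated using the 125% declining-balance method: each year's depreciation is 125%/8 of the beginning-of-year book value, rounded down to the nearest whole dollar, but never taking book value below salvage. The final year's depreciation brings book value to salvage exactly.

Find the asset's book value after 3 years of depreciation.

Depreciable base = $186,501 − $25,100 = $161,401.
Year 1: ⌊$186,501 × 125%/8⌋ = $29,140. Book value $157,361.
Year 2: ⌊$157,361 × 125%/8⌋ = $24,587. Book value $132,774.
Year 3: ⌊$132,774 × 125%/8⌋ = $20,745. Book value $112,029.

$112,029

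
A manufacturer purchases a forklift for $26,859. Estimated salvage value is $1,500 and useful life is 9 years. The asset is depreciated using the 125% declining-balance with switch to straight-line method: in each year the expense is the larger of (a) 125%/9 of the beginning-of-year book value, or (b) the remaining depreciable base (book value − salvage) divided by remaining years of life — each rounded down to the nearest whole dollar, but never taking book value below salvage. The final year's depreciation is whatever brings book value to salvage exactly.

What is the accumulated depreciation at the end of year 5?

$14,924

Depreciable base = $26,859 − $1,500 = $25,359.
Year 1: DB = ⌊$26,859 × 125%/9⌋ = $3,730; SL = ⌊$25,359/9⌋ = $2,817 → take DB $3,730. Book value $23,129.
Year 2: DB = ⌊$23,129 × 125%/9⌋ = $3,212; SL = ⌊$21,629/8⌋ = $2,703 → take DB $3,212. Book value $19,917.
Year 3: DB = ⌊$19,917 × 125%/9⌋ = $2,766; SL = ⌊$18,417/7⌋ = $2,631 → take DB $2,766. Book value $17,151.
Year 4: DB = ⌊$17,151 × 125%/9⌋ = $2,382; SL = ⌊$15,651/6⌋ = $2,608 → take SL $2,608. Book value $14,543.
Year 5: DB = ⌊$14,543 × 125%/9⌋ = $2,019; SL = ⌊$13,043/5⌋ = $2,608 → take SL $2,608. Book value $11,935.
Accumulated through year 5 = $26,859 − $11,935 = $14,924.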